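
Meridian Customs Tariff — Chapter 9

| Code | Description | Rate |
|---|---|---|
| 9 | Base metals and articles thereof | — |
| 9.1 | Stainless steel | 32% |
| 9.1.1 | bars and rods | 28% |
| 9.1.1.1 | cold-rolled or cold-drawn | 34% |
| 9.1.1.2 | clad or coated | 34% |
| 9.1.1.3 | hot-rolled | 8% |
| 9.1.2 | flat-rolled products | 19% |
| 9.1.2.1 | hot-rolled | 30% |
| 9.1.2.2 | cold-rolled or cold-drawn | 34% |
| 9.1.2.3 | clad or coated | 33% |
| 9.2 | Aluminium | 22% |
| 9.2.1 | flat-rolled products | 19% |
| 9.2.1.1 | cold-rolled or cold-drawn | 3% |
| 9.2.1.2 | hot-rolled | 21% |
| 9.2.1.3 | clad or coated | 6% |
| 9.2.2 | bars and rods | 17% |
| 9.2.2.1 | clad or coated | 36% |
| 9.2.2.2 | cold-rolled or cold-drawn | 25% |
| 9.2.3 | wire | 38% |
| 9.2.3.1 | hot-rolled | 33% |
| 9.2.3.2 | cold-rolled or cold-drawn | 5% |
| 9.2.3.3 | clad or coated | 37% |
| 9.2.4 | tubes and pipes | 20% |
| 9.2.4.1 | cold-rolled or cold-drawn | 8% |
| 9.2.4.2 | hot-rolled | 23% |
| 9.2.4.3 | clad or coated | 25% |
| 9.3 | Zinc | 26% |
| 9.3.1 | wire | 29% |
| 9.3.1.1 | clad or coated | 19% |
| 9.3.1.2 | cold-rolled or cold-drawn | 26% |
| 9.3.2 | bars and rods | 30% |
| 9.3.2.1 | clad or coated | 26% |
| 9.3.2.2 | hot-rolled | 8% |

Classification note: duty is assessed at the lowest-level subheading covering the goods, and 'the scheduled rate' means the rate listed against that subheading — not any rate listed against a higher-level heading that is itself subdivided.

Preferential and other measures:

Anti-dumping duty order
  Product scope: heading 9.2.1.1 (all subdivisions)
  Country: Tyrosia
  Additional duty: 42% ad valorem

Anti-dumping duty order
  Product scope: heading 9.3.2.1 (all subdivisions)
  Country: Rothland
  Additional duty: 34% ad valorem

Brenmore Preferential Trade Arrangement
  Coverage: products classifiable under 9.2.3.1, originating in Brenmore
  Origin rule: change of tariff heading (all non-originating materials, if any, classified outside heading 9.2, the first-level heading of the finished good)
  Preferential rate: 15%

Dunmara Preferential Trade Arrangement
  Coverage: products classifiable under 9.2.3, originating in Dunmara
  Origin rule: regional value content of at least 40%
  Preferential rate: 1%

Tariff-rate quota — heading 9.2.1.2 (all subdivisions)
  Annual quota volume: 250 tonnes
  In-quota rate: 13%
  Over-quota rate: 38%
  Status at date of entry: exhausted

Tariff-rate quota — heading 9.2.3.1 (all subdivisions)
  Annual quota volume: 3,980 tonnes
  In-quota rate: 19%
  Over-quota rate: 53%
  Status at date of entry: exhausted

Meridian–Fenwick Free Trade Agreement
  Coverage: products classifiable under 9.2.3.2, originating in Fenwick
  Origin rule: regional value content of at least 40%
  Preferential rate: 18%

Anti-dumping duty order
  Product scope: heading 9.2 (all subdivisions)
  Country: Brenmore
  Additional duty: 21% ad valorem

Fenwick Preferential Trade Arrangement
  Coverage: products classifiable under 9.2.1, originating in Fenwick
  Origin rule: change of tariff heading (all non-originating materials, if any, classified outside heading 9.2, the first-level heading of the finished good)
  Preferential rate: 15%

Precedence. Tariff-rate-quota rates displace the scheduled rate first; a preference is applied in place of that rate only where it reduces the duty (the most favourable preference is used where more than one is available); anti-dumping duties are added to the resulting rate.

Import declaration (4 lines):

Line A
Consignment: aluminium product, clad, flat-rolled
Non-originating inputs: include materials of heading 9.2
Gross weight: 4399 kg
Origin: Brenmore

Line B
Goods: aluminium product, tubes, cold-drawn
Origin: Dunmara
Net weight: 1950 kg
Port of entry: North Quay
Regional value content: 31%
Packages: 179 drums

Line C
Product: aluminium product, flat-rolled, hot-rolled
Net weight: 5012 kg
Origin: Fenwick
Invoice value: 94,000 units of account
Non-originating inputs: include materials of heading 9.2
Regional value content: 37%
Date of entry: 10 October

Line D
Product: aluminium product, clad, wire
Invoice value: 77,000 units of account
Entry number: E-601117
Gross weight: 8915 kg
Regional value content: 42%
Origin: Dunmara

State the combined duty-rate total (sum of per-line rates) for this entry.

Line A: aluminium → 9.2; flat-rolled → 9.2.1; clad → 9.2.1.3. Scheduled 6%. Brenmore agreement on 9.2.3.1: 9.2.1.3 not covered; anti-dumping (Brenmore, 9.2): +21%; total 6% + 21% = 27%. → 27%.
Line B: aluminium → 9.2; tubes → 9.2.4; cold-drawn → 9.2.4.1. Scheduled 8%. Dunmara agreement on 9.2.3: 9.2.4.1 not covered. → 8%.
Line C: aluminium → 9.2; flat-rolled → 9.2.1; hot-rolled → 9.2.1.2. Scheduled 21%. quota on 9.2.1.2 exhausted → over-quota 38%; Fenwick agreement on 9.2.3.2: 9.2.1.2 not covered; Fenwick agreement on 9.2.1: CTH not met. → 38%.
Line D: aluminium → 9.2; wire → 9.2.3; clad → 9.2.3.3. Scheduled 37%. Dunmara agreement on 9.2.3: RVC ≥ 40% → 1% available; preferential 1%. → 1%.
Sum: 27% + 8% + 38% + 1% = 74%.

74%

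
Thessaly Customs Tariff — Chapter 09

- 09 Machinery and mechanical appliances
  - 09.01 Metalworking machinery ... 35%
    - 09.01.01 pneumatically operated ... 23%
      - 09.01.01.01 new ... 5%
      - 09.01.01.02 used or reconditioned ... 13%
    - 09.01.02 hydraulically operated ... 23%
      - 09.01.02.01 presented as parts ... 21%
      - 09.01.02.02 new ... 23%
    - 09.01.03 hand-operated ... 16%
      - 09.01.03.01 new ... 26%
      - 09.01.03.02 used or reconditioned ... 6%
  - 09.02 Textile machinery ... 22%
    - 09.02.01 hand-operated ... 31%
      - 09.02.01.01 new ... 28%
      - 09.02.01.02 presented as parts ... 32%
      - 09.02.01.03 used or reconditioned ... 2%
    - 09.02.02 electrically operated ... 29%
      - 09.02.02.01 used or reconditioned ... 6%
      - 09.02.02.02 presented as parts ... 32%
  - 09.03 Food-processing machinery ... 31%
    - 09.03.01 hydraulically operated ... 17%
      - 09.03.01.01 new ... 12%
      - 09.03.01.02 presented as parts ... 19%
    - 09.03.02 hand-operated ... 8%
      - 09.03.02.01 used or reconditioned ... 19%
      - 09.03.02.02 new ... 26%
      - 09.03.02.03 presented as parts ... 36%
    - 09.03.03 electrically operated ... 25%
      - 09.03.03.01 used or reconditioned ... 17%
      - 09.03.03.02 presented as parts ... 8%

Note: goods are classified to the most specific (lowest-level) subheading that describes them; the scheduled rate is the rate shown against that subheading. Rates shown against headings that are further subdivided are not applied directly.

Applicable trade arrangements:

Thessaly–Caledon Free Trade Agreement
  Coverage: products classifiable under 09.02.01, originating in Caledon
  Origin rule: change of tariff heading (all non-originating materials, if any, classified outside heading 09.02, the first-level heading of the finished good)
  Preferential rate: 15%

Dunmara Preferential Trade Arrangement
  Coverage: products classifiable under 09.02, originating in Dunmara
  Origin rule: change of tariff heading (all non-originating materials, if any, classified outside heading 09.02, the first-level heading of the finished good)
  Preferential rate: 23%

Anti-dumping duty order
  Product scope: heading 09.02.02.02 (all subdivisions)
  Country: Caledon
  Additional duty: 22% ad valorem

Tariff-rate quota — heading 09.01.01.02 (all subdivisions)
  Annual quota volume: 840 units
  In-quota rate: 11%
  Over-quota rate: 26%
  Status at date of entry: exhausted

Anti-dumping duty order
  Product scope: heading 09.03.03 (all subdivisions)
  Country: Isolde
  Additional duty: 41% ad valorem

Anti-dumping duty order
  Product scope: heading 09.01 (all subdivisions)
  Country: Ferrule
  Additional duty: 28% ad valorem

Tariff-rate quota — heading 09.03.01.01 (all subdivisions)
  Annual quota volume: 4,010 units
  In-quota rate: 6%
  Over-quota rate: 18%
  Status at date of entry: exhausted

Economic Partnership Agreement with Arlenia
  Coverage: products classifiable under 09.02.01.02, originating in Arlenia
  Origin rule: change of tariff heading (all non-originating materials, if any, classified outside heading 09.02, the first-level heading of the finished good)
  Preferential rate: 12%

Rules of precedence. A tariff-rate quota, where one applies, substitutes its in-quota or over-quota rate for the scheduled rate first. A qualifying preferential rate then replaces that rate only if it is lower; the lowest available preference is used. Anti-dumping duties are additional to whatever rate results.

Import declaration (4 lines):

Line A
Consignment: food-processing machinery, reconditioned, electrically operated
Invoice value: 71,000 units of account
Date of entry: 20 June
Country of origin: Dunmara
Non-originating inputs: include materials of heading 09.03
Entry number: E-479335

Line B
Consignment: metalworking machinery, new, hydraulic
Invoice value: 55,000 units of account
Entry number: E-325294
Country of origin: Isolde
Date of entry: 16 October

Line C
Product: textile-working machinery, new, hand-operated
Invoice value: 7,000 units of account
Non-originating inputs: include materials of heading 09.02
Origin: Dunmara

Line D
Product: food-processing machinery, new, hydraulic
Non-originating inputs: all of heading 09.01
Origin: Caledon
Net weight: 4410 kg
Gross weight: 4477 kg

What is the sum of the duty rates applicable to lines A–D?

86%

Line A: food-processing → 09.03; electrically operated → 09.03.03; reconditioned → 09.03.03.01. Scheduled 17%. Dunmara agreement on 09.02: 09.03.03.01 not covered. → 17%.
Line B: metalworking → 09.01; hydraulic → 09.01.02; new → 09.01.02.02. Scheduled 23%. No special measure applies. → 23%.
Line C: textile-working → 09.02; hand-operated → 09.02.01; new → 09.02.01.01. Scheduled 28%. Dunmara agreement on 09.02: CTH not met. → 28%.
Line D: food-processing → 09.03; hydraulic → 09.03.01; new → 09.03.01.01. Scheduled 12%. quota on 09.03.01.01 exhausted → over-quota 18%; Caledon agreement on 09.02.01: 09.03.01.01 not covered. → 18%.
Sum: 17% + 23% + 28% + 18% = 86%.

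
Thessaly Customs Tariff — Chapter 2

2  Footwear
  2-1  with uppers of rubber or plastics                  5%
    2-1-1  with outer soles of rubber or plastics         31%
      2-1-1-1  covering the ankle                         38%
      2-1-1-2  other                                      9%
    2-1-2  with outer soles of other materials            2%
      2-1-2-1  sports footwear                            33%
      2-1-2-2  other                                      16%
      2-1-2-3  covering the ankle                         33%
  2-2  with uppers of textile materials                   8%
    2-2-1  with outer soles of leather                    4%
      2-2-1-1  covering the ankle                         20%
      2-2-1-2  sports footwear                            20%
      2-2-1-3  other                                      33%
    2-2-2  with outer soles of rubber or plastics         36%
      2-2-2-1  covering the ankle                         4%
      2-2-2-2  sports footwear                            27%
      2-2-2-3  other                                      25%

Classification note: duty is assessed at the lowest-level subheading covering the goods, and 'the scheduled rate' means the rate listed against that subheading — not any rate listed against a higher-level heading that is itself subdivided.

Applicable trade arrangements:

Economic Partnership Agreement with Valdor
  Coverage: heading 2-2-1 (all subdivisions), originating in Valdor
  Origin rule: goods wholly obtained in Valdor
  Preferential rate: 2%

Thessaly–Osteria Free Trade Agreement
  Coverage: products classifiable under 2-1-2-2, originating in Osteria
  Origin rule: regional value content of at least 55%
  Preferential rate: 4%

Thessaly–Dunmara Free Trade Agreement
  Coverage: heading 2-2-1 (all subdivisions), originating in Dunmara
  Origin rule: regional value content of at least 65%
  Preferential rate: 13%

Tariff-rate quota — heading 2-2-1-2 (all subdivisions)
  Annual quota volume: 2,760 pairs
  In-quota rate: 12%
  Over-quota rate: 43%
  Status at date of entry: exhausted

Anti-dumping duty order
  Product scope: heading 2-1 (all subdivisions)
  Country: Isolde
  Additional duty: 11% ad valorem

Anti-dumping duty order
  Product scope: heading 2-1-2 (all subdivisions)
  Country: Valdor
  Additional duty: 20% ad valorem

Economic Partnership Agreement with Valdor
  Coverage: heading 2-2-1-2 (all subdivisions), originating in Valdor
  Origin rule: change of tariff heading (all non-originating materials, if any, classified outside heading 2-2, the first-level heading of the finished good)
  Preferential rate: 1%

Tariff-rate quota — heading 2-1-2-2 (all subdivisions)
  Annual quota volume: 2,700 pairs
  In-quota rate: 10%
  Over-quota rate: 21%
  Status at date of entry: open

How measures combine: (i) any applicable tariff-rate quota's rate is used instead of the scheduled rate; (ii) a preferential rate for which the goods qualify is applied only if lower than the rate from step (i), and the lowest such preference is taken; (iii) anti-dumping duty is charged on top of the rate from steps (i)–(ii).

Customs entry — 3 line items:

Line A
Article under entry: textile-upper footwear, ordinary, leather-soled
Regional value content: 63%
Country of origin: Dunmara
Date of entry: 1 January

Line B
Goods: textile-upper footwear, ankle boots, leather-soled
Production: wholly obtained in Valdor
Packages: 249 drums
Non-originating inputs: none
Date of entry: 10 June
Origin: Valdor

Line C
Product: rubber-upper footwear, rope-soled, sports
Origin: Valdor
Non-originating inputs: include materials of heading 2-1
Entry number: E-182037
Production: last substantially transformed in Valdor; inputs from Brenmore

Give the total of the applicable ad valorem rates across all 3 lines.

Line A: textile-upper → 2-2; leather-soled → 2-2-1; ordinary → 2-2-1-3. Scheduled 33%. Dunmara agreement on 2-2-1: RVC < 65%. → 33%.
Line B: textile-upper → 2-2; leather-soled → 2-2-1; ankle boots → 2-2-1-1. Scheduled 20%. Valdor agreement on 2-2-1: wholly obtained → 2% available; Valdor agreement on 2-2-1-2: 2-2-1-1 not covered; preferential 2%. → 2%.
Line C: rubber-upper → 2-1; rope-soled → 2-1-2; sports → 2-1-2-1. Scheduled 33%. Valdor agreement on 2-2-1: 2-1-2-1 not covered; Valdor agreement on 2-2-1-2: 2-1-2-1 not covered; anti-dumping (Valdor, 2-1-2): +20%; total 33% + 20% = 53%. → 53%.
Sum: 33% + 2% + 53% = 88%.

88%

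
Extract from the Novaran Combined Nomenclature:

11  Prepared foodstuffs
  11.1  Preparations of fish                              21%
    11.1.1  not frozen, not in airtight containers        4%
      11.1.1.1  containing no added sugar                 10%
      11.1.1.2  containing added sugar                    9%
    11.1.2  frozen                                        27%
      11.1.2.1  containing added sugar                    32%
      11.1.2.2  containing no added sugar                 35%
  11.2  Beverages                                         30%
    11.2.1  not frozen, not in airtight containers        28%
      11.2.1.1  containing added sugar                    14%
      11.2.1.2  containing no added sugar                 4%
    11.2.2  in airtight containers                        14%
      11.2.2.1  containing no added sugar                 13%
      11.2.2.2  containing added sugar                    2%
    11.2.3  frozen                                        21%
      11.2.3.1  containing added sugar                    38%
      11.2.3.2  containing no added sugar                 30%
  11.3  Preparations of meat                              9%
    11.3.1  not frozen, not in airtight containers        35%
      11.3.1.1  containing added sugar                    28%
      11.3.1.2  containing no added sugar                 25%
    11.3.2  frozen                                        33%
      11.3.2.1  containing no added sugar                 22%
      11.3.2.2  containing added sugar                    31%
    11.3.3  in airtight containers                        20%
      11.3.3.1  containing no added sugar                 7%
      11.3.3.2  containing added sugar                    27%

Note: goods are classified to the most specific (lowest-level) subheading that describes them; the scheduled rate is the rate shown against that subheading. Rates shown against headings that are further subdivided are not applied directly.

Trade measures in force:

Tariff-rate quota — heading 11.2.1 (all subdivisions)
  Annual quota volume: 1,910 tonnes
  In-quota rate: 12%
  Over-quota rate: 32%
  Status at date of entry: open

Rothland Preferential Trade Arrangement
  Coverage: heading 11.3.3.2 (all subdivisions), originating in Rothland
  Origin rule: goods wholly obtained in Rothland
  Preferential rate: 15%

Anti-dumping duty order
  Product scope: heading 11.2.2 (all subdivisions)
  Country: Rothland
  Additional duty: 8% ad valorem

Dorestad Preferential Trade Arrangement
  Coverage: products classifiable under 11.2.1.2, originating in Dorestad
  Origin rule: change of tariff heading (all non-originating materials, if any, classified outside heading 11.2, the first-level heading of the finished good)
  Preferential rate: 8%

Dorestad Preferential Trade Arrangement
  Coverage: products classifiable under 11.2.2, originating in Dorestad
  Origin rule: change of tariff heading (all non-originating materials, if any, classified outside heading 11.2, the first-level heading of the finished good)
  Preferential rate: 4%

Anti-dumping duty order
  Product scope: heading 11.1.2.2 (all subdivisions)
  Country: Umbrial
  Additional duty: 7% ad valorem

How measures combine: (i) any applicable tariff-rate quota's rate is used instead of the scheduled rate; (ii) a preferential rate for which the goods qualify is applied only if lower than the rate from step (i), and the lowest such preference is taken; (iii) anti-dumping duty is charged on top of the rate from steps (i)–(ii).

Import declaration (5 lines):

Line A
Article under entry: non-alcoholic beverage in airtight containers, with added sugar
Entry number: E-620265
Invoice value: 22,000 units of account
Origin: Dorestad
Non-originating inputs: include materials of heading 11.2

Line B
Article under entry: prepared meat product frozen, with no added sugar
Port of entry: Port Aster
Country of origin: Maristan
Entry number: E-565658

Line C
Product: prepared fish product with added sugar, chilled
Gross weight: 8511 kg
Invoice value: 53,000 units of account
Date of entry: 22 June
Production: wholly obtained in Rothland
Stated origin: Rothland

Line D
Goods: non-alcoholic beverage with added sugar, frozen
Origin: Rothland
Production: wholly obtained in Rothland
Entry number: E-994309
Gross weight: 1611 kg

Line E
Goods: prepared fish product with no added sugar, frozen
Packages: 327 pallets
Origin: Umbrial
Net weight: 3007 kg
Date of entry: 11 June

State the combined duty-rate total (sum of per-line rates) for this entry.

Line A: non-alcoholic beverage → 11.2; in airtight containers → 11.2.2; with added sugar → 11.2.2.2. Scheduled 2%. Dorestad agreement on 11.2.1.2: 11.2.2.2 not covered; Dorestad agreement on 11.2.2: CTH not met. → 2%.
Line B: prepared meat product → 11.3; frozen → 11.3.2; with no added sugar → 11.3.2.1. Scheduled 22%. No special measure applies. → 22%.
Line C: prepared fish product → 11.1; chilled → 11.1.1; with added sugar → 11.1.1.2. Scheduled 9%. Rothland agreement on 11.3.3.2: 11.1.1.2 not covered. → 9%.
Line D: non-alcoholic beverage → 11.2; frozen → 11.2.3; with added sugar → 11.2.3.1. Scheduled 38%. Rothland agreement on 11.3.3.2: 11.2.3.1 not covered. → 38%.
Line E: prepared fish product → 11.1; frozen → 11.1.2; with no added sugar → 11.1.2.2. Scheduled 35%. anti-dumping (Umbrial, 11.1.2.2): +7%; total 35% + 7% = 42%. → 42%.
Sum: 2% + 22% + 9% + 38% + 42% = 113%.

113%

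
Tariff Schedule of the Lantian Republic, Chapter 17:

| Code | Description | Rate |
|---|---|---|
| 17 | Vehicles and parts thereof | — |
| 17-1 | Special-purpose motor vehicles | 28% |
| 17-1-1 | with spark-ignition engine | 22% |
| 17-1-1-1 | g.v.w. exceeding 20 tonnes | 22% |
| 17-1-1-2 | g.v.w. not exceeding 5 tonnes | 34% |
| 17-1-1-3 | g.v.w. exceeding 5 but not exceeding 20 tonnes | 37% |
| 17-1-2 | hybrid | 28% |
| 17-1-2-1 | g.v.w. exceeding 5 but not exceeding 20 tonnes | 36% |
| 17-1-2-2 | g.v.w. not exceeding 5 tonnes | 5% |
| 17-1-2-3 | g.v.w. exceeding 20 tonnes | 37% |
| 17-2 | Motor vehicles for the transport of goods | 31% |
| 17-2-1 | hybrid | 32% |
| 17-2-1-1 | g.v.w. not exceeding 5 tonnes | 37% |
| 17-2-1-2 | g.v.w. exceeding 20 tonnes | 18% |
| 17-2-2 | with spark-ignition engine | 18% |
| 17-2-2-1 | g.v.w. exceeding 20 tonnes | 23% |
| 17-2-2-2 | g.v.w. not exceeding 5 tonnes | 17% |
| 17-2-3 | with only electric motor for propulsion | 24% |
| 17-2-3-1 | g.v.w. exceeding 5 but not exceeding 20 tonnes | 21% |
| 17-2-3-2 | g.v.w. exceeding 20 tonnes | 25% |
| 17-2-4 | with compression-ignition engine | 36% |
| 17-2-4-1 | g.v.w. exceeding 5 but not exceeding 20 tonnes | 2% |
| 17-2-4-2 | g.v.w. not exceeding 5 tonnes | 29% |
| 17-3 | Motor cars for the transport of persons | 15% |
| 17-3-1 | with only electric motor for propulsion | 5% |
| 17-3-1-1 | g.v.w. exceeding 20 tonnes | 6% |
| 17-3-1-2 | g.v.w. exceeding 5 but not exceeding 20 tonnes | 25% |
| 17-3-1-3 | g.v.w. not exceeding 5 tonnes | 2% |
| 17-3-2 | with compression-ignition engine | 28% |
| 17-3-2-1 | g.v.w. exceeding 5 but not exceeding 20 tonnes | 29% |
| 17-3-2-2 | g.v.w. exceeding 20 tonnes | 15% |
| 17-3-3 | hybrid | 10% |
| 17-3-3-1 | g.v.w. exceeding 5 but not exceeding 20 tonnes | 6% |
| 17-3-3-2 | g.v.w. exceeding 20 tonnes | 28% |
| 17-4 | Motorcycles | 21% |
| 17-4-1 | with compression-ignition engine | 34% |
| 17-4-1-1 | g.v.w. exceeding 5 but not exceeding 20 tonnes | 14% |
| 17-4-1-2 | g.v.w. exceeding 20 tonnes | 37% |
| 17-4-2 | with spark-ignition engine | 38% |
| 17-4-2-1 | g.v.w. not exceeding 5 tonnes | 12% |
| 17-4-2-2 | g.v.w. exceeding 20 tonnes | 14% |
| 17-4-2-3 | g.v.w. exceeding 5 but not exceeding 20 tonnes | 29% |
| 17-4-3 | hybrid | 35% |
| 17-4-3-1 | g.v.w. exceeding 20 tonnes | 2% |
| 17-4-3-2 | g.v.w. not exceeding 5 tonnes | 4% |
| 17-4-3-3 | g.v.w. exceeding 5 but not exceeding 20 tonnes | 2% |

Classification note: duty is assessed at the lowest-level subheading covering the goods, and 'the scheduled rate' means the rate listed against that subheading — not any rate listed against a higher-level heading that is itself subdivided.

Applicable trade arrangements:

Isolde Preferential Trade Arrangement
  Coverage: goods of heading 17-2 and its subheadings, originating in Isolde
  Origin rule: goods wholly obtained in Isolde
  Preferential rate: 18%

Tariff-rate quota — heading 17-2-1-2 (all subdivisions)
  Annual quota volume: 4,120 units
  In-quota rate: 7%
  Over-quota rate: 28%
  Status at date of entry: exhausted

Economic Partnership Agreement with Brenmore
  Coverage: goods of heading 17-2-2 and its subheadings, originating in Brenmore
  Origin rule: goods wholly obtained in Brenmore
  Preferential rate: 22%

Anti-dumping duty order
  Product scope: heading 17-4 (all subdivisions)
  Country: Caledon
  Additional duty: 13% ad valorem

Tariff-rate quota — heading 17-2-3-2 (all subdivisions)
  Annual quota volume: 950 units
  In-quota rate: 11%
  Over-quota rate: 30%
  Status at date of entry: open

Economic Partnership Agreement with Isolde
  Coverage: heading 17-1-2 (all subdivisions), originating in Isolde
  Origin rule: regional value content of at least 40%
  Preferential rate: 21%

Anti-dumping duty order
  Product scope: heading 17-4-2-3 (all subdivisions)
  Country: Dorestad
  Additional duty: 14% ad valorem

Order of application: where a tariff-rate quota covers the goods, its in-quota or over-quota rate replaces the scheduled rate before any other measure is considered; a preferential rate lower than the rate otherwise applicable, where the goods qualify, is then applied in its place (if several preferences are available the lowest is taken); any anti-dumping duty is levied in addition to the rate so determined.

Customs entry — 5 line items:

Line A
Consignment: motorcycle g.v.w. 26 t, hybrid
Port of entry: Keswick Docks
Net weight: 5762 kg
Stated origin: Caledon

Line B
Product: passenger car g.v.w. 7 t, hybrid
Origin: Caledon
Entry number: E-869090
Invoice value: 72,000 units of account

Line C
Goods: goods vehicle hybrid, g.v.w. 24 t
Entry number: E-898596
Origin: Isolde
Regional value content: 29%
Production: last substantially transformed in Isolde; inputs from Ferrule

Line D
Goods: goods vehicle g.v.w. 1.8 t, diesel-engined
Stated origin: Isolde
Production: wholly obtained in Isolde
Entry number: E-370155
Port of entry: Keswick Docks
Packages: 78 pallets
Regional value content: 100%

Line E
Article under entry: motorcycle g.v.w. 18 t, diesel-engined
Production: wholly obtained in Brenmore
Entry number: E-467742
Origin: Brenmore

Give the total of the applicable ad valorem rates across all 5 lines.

81%

Line A: motorcycle → 17-4; hybrid → 17-4-3; g.v.w. 26 t → 17-4-3-1. Scheduled 2%. anti-dumping (Caledon, 17-4): +13%; total 2% + 13% = 15%. → 15%.
Line B: passenger car → 17-3; hybrid → 17-3-3; g.v.w. 7 t → 17-3-3-1. Scheduled 6%. No special measure applies. → 6%.
Line C: goods vehicle → 17-2; hybrid → 17-2-1; g.v.w. 24 t → 17-2-1-2. Scheduled 18%. quota on 17-2-1-2 exhausted → over-quota 28%; Isolde agreement on 17-2: not wholly obtained; Isolde agreement on 17-1-2: 17-2-1-2 not covered. → 28%.
Line D: goods vehicle → 17-2; diesel-engined → 17-2-4; g.v.w. 1.8 t → 17-2-4-2. Scheduled 29%. Isolde agreement on 17-2: wholly obtained → 18% available; Isolde agreement on 17-1-2: 17-2-4-2 not covered; preferential 18%. → 18%.
Line E: motorcycle → 17-4; diesel-engined → 17-4-1; g.v.w. 18 t → 17-4-1-1. Scheduled 14%. Brenmore agreement on 17-2-2: 17-4-1-1 not covered. → 14%.
Sum: 15% + 6% + 28% + 18% + 14% = 81%.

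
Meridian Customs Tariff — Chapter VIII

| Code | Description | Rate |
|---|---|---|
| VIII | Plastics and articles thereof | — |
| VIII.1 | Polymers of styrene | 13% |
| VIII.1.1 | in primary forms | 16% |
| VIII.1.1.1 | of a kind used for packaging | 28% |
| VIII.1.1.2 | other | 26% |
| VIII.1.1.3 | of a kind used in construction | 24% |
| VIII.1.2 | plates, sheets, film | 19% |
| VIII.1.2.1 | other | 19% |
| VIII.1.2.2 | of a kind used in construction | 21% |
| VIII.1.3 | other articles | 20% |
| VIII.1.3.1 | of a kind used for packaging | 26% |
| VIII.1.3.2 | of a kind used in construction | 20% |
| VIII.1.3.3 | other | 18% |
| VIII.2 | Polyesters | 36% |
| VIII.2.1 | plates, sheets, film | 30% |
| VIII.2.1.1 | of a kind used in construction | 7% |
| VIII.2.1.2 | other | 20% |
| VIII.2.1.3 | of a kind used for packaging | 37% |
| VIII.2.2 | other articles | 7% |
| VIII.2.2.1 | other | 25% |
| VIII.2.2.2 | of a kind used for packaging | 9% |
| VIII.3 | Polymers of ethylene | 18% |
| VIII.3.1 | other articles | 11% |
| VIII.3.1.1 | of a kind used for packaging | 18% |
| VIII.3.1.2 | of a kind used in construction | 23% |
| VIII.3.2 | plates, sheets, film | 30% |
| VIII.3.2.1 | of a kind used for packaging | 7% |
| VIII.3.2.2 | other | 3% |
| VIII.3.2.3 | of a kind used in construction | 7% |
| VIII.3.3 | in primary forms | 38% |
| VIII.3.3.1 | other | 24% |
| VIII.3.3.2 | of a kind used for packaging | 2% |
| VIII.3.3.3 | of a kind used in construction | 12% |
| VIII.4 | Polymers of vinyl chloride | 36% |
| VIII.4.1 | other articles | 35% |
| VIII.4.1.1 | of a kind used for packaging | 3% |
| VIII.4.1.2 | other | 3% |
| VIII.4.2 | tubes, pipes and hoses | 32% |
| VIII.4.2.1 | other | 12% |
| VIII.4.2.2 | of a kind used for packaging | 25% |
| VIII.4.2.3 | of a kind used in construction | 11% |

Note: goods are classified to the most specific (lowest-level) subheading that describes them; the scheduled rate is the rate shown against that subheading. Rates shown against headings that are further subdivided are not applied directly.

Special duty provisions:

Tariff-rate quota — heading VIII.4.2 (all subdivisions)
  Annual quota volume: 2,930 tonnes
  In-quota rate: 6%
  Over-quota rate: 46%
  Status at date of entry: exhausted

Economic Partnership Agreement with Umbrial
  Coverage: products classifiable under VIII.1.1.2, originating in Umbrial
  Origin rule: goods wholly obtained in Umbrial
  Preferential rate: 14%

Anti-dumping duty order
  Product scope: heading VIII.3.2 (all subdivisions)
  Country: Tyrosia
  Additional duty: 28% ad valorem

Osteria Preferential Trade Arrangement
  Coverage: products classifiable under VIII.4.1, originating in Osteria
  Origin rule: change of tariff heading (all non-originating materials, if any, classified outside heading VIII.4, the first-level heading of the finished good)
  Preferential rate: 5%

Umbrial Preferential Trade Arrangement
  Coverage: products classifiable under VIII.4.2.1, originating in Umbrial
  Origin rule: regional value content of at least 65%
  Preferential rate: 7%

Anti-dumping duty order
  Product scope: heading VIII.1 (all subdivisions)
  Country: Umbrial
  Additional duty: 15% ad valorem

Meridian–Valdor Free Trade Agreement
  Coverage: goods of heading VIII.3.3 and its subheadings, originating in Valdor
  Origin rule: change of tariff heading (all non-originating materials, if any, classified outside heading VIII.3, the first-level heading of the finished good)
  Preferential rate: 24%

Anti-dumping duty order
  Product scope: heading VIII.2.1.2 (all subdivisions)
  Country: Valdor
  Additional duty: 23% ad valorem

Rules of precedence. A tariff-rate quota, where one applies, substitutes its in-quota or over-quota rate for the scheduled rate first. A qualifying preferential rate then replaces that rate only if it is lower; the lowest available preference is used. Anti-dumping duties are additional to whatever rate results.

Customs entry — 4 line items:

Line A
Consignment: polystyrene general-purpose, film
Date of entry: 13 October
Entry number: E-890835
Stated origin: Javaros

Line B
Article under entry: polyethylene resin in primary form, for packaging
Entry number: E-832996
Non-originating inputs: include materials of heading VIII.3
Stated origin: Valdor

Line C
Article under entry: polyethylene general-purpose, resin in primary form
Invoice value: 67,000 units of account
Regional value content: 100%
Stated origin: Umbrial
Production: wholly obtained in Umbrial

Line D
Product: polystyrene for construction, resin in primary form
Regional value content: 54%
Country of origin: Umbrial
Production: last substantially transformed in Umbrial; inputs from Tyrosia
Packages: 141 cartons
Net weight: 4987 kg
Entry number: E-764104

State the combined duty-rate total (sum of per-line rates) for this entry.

Line A: polystyrene → VIII.1; film → VIII.1.2; general-purpose → VIII.1.2.1. Scheduled 19%. No special measure applies. → 19%.
Line B: polyethylene → VIII.3; resin in primary form → VIII.3.3; for packaging → VIII.3.3.2. Scheduled 2%. Valdor agreement on VIII.3.3: CTH not met. → 2%.
Line C: polyethylene → VIII.3; resin in primary form → VIII.3.3; general-purpose → VIII.3.3.1. Scheduled 24%. Umbrial agreement on VIII.1.1.2: VIII.3.3.1 not covered; Umbrial agreement on VIII.4.2.1: VIII.3.3.1 not covered. → 24%.
Line D: polystyrene → VIII.1; resin in primary form → VIII.1.1; for construction → VIII.1.1.3. Scheduled 24%. Umbrial agreement on VIII.1.1.2: VIII.1.1.3 not covered; Umbrial agreement on VIII.4.2.1: VIII.1.1.3 not covered; anti-dumping (Umbrial, VIII.1): +15%; total 24% + 15% = 39%. → 39%.
Sum: 19% + 2% + 24% + 39% = 84%.

84%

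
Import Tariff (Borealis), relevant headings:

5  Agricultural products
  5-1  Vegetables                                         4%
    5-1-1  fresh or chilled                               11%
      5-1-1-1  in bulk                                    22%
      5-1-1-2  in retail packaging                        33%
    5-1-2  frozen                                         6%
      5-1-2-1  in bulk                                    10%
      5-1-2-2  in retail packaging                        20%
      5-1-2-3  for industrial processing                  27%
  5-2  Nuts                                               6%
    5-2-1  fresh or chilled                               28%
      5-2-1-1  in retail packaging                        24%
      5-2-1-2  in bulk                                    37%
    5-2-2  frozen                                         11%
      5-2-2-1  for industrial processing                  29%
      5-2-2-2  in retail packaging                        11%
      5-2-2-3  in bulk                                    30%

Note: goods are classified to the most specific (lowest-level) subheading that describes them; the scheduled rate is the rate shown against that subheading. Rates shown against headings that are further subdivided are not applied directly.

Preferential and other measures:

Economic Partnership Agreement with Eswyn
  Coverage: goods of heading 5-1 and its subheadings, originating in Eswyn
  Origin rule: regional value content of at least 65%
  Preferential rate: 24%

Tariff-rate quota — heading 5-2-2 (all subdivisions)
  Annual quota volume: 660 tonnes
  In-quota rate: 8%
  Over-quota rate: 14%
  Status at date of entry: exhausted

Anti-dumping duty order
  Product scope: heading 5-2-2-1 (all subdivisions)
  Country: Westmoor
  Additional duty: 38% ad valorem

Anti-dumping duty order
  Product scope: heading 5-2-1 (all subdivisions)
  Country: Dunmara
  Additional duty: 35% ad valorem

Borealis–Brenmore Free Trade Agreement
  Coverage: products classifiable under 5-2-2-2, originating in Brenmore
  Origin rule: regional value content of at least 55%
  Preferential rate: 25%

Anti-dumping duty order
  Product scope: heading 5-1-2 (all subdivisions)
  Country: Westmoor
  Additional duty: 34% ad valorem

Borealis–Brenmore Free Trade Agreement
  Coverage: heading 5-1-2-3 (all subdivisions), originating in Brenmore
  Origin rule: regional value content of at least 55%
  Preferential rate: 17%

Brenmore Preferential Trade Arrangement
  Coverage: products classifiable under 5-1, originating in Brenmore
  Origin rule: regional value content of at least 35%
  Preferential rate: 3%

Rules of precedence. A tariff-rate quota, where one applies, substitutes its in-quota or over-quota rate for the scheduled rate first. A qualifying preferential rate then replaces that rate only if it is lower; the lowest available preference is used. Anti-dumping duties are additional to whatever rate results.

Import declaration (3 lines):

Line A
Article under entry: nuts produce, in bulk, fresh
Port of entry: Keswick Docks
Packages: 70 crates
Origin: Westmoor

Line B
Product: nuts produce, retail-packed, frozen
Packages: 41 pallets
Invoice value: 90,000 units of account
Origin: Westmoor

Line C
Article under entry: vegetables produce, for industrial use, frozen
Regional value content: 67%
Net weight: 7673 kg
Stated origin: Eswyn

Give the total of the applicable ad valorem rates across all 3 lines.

Line A: nuts → 5-2; fresh → 5-2-1; in bulk → 5-2-1-2. Scheduled 37%. No special measure applies. → 37%.
Line B: nuts → 5-2; frozen → 5-2-2; retail-packed → 5-2-2-2. Scheduled 11%. quota on 5-2-2 exhausted → over-quota 14%. → 14%.
Line C: vegetables → 5-1; frozen → 5-1-2; for industrial use → 5-1-2-3. Scheduled 27%. Eswyn agreement on 5-1: RVC ≥ 65% → 24% available; preferential 24%. → 24%.
Sum: 37% + 14% + 24% = 75%.

75%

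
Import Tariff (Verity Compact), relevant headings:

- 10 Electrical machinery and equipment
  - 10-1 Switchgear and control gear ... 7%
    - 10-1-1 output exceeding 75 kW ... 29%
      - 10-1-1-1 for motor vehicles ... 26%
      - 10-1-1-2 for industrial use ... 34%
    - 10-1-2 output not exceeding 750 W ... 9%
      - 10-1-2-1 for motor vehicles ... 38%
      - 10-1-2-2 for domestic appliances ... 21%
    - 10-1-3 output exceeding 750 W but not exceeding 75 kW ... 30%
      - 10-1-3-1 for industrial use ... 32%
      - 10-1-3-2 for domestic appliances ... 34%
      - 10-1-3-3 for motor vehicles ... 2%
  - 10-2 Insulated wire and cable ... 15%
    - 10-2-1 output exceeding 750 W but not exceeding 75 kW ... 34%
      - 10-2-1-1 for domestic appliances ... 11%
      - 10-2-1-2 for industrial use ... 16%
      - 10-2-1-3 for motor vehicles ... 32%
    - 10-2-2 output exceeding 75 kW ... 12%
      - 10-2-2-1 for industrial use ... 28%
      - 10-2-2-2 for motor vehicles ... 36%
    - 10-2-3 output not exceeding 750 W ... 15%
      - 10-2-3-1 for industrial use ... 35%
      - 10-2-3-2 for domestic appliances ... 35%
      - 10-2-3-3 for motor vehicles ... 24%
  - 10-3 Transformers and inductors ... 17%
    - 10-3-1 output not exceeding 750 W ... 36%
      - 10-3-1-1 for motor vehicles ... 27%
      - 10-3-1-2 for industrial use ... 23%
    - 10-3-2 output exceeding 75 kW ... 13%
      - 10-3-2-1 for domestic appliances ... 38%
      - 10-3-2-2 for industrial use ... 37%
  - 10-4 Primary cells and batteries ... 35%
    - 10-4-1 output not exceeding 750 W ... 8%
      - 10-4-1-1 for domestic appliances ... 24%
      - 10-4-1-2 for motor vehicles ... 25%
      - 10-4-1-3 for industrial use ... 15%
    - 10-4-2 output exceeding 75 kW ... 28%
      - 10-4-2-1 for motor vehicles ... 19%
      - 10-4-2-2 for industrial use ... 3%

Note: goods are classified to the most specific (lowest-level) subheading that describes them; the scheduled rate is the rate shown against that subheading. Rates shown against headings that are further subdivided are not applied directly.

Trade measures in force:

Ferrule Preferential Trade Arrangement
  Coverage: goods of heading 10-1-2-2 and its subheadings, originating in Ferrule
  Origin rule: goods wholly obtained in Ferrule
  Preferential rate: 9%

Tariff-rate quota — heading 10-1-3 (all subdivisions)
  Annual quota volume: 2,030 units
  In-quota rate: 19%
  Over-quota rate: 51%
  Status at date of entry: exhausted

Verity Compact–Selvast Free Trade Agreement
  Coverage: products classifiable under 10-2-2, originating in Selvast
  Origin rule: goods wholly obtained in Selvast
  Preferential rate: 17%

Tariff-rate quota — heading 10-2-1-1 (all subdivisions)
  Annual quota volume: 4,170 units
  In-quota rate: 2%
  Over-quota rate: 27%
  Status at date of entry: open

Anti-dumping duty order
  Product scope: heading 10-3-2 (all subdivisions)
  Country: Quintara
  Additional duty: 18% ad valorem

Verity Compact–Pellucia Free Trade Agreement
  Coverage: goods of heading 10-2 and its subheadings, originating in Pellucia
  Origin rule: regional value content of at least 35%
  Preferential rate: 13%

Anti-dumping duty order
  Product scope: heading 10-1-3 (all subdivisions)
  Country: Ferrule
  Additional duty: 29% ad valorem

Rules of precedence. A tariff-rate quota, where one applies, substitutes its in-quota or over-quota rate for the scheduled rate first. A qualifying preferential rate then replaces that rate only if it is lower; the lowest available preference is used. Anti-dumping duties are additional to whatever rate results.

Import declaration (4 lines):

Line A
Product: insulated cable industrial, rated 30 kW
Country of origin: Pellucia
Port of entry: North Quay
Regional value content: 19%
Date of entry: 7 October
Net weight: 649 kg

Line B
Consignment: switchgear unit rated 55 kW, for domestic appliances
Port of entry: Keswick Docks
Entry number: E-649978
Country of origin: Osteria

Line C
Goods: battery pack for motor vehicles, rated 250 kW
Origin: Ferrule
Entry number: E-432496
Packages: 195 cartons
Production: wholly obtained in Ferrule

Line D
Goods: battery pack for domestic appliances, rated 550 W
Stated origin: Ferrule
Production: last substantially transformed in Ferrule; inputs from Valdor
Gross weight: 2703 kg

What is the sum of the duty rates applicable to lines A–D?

Line A: insulated cable → 10-2; rated 30 kW → 10-2-1; industrial → 10-2-1-2. Scheduled 16%. Pellucia agreement on 10-2: RVC < 35%. → 16%.
Line B: switchgear unit → 10-1; rated 55 kW → 10-1-3; for domestic appliances → 10-1-3-2. Scheduled 34%. quota on 10-1-3 exhausted → over-quota 51%. → 51%.
Line C: battery pack → 10-4; rated 250 kW → 10-4-2; for motor vehicles → 10-4-2-1. Scheduled 19%. Ferrule agreement on 10-1-2-2: 10-4-2-1 not covered. → 19%.
Line D: battery pack → 10-4; rated 550 W → 10-4-1; for domestic appliances → 10-4-1-1. Scheduled 24%. Ferrule agreement on 10-1-2-2: 10-4-1-1 not covered. → 24%.
Sum: 16% + 51% + 19% + 24% = 110%.

110%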